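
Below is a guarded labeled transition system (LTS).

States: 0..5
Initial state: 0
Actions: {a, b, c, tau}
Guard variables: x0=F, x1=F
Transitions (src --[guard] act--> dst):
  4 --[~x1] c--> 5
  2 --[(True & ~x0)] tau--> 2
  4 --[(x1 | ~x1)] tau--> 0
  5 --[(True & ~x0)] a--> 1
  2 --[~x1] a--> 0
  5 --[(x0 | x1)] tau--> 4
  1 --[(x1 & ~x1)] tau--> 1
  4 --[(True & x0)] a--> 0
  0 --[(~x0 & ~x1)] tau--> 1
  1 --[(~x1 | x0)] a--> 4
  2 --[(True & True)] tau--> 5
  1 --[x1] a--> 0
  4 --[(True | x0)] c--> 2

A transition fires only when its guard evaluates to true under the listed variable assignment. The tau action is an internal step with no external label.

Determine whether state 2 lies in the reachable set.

After dropping false guards: 9 live edges.
Layer 0: {0}
Layer 1: {1}  now seen {0,1}
Layer 2: {4}  now seen {0,1,4}
Layer 3: {2,5}  now seen {0,1,2,4,5}
R = {0,1,2,4,5}
trace reaching 2: tau·a·c

Answer: REACHABLE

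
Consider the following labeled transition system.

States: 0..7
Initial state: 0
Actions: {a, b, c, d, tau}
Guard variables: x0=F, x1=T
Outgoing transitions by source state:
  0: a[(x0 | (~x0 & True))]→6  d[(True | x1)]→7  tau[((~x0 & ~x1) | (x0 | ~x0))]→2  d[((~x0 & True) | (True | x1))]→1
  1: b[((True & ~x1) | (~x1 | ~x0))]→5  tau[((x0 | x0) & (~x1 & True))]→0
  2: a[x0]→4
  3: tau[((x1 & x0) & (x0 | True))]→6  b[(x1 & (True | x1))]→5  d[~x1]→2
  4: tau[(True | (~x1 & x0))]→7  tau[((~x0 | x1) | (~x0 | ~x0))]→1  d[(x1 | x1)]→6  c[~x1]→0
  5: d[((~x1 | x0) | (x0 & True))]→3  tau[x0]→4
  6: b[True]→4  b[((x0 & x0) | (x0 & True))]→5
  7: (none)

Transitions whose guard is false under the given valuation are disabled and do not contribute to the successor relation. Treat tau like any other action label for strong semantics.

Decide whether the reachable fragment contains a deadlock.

R = {0,1,2,4,5,6,7}
  0: a→6  d→1  d→7  tau→2  [deg 4]
  1: b→5  [deg 1]
  2: ∅  [no exit]
  4: d→6  tau→1  tau→7  [deg 3]
  5: ∅  [no exit]
  6: b→4  [deg 1]
  7: ∅  [no exit]
witness 2: tau

Answer: DEADLOCK at state 2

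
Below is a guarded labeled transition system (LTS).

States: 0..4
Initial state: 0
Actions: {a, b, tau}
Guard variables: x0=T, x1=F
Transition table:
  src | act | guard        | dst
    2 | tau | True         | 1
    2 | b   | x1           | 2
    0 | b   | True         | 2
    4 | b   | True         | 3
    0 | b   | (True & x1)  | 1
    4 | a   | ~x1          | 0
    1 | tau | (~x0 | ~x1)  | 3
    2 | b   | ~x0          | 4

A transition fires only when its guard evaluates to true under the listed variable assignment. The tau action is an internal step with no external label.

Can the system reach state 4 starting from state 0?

Answer: UNREACHABLE

Trace:
5 transition(s) survive guard evaluation.
depth 0: {0}
depth 1: {2}  cumulative {0,2}
depth 2: {1}  cumulative {0,1,2}
depth 3: {3}  cumulative {0,1,2,3}
Reachable = {0,1,2,3}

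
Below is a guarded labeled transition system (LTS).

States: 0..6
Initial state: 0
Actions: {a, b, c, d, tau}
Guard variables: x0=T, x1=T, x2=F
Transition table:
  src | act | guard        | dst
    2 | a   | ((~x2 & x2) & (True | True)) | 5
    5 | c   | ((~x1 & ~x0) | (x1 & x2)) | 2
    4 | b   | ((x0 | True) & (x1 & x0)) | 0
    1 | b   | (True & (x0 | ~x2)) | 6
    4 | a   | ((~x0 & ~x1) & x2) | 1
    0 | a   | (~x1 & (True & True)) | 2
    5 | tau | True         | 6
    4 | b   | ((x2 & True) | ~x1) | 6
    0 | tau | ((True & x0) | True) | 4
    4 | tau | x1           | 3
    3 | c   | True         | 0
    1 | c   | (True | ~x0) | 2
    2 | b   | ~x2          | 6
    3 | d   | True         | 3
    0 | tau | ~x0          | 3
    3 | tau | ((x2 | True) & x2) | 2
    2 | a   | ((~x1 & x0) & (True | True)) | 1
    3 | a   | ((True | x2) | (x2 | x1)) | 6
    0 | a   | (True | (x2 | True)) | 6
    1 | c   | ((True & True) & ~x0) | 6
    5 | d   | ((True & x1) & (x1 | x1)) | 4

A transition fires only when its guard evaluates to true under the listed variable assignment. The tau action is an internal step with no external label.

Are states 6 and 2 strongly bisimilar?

Answer: NOT BISIMILAR

Working:
Bisimulation quotient by refinement:
  π0 = {{0,1,2,3,4,5,6}}
  π1 = {{0},{1},{2},{3},{4},{5},{6}}
Fixed point at round 2; 7 class(es).
class of 6: {6}; class of 2: {2}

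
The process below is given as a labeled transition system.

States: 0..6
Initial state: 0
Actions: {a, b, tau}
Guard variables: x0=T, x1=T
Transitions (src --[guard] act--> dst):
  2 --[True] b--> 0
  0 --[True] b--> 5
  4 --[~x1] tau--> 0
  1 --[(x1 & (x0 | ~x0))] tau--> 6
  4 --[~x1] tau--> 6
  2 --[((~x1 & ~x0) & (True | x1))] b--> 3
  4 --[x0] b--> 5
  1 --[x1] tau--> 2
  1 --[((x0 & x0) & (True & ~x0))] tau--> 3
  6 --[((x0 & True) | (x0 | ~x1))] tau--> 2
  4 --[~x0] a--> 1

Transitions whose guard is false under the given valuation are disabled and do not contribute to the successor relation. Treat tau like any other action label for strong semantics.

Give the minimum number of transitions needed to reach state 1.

Answer: UNREACHABLE

Trace:
BFS to 1:
  Layer 0: {0}
  Layer 1: {5}
1 never appears.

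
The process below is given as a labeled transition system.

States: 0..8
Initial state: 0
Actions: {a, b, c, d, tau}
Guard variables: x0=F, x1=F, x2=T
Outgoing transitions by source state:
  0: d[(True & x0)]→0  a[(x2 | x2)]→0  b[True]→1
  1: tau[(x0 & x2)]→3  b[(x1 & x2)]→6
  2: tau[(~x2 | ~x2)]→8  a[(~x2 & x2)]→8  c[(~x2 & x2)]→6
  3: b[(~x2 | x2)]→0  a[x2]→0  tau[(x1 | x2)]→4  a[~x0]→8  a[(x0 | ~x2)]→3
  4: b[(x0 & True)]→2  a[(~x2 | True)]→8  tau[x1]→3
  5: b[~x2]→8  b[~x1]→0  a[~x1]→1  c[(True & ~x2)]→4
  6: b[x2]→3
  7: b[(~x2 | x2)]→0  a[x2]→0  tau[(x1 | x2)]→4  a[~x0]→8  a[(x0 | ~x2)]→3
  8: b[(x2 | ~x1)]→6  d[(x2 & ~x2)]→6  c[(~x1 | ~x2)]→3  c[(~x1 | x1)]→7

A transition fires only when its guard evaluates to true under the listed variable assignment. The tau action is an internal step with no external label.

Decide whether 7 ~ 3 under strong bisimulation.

Bisimulation quotient by refinement:
  round 0: {{0,1,2,3,4,5,6,7,8}}
  round 1: {{0,5},{1,2},{3,7},{4},{6},{8}}
  round 2: {{0},{1,2},{3,7},{4},{5},{6},{8}}
Fixed point at round 3; 7 class(es).
[7]={3,7}  [3]={3,7}

Answer: BISIMILAR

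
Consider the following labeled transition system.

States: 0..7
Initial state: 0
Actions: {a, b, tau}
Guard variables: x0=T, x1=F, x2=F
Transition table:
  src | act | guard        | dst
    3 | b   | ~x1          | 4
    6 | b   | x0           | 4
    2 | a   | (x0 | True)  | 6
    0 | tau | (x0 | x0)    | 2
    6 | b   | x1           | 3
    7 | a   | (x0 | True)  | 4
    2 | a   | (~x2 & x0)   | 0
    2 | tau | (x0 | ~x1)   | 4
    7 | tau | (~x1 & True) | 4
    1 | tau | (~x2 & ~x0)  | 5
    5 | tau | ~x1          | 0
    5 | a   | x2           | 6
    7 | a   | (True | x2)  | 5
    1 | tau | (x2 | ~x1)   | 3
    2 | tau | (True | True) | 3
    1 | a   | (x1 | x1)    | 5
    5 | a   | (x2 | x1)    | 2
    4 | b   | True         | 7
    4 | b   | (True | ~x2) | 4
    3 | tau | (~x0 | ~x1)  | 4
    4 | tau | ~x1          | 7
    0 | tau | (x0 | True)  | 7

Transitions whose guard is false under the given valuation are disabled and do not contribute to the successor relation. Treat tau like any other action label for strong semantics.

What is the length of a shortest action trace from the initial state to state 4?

BFS to 4:
  Layer 0: {0}
  Layer 1: {2,7}
  Layer 2: {3,4,5,6}
4 enters at depth 2; path tau·tau

Answer: 2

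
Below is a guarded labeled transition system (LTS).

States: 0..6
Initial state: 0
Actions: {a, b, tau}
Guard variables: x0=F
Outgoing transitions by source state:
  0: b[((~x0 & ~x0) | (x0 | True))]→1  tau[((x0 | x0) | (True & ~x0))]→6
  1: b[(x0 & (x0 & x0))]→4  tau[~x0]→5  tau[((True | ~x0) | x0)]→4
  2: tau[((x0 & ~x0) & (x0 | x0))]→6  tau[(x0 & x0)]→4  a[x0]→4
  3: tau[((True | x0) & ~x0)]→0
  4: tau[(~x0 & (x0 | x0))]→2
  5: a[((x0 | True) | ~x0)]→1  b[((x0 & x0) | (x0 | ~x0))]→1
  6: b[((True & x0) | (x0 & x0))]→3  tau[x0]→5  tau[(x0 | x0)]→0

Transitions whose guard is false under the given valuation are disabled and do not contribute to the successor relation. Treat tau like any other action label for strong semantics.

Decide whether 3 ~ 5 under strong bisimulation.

Answer: NOT BISIMILAR

Trace:
Compute ~ classes (split until stable):
  π0 = {{0,1,2,3,4,5,6}}
  π1 = {{0},{1,3},{2,4,6},{5}}
  π2 = {{0},{1},{2,4,6},{3},{5}}
Fixed point at round 3; 5 class(es).
3∈{3}, 5∈{5}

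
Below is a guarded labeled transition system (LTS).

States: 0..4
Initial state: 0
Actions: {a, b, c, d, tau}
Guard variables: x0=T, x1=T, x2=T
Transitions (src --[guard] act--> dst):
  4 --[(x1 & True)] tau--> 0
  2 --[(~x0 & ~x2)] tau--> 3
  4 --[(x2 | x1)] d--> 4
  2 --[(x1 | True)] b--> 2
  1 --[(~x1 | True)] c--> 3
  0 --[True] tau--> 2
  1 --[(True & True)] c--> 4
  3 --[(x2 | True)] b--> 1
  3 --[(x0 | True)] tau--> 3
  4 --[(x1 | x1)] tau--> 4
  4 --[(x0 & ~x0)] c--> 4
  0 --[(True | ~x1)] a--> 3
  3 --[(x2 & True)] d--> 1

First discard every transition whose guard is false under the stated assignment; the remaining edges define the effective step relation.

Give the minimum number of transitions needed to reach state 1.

Breadth-first toward 1:
  depth 0: {0}
  depth 1: {2,3}
  depth 2: {1}
depth(1)=2, e.g. a·b

Answer: 2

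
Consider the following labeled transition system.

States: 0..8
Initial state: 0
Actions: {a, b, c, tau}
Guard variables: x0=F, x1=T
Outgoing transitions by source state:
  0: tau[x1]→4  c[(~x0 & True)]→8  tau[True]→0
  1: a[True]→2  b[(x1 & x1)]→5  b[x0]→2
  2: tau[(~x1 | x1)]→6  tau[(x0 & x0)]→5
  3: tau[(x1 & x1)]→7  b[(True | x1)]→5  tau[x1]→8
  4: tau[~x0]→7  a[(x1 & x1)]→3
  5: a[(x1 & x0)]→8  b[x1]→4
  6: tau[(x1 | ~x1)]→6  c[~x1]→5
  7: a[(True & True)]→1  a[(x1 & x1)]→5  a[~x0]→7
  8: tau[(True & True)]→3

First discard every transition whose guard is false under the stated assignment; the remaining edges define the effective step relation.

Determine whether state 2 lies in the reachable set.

Answer: REACHABLE

Working:
After dropping false guards: 17 live edges.
Layer 0: {0}
Layer 1: {4,8}  now seen {0,4,8}
Layer 2: {3,7}  now seen {0,3,4,7,8}
Layer 3: {1,5}  now seen {0,1,3,4,5,7,8}
Layer 4: {2}  now seen {0,1,2,3,4,5,7,8}
Layer 5: {6}  now seen {0,1,2,3,4,5,6,7,8}
Reach set: {0,1,2,3,4,5,6,7,8}
witness 2: tau·tau·a·a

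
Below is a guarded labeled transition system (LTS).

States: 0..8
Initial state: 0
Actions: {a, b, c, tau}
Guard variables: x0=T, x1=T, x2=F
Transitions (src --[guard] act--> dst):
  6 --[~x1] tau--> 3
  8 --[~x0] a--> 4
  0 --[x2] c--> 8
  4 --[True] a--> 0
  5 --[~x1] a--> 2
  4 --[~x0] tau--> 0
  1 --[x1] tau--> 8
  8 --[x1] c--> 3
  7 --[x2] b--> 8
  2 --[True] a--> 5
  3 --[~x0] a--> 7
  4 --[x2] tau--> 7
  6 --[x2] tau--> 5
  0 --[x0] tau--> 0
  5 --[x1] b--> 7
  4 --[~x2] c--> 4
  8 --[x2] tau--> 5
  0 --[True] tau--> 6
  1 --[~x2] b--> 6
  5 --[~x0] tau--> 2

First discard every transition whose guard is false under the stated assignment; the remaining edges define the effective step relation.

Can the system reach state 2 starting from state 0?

After dropping false guards: 9 live edges.
Layer 0: {0}
Layer 1: {6}  total {0,6}
R = {0,6}

Answer: UNREACHABLE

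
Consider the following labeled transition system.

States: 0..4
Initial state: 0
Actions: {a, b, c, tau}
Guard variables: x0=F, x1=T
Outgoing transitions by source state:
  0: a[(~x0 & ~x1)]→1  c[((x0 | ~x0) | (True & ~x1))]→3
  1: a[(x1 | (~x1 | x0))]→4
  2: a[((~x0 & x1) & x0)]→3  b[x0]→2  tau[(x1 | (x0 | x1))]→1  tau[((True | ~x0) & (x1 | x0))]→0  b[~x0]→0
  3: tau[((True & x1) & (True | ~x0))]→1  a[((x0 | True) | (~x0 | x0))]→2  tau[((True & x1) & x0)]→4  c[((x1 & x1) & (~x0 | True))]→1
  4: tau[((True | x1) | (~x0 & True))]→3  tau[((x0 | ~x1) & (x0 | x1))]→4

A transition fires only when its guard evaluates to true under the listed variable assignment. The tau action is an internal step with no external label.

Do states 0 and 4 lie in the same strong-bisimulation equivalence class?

Answer: NOT BISIMILAR

Working:
Refine partition for ~:
  round 0: {{0,1,2,3,4}}
  round 1: {{0},{1},{2},{3},{4}}
stable after 2 split(s): 5 block(s)
[0]={0}  [4]={4}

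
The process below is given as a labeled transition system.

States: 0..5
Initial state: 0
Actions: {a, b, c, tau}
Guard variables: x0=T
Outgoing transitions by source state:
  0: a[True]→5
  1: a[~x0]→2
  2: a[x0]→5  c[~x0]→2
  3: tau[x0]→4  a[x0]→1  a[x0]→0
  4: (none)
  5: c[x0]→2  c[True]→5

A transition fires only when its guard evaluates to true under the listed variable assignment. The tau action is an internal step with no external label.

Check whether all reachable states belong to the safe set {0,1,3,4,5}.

Answer: INVARIANT VIOLATED at state 2

Working:
Safe = {0,1,3,4,5}
Reach set: {0,2,5}
  0: ✓
  2: outside
  5: ✓
counterexample path to 2: a·c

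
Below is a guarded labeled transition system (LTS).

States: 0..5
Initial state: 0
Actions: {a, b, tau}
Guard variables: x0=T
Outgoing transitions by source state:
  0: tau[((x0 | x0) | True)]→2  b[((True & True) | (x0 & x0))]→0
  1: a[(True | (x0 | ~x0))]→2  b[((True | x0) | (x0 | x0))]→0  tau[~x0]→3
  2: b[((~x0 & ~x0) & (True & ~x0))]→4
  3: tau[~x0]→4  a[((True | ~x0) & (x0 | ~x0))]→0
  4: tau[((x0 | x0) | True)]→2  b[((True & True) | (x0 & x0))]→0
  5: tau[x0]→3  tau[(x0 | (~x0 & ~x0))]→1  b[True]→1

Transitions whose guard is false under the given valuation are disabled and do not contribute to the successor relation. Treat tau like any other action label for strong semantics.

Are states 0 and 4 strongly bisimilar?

Refine partition for ~:
  π0 = {{0,1,2,3,4,5}}
  π1 = {{0,4,5},{1},{2},{3}}
  π2 = {{0,4},{1},{2},{3},{5}}
stable after 3 split(s): 5 block(s)
0∈{0,4}, 4∈{0,4}

Answer: BISIMILAR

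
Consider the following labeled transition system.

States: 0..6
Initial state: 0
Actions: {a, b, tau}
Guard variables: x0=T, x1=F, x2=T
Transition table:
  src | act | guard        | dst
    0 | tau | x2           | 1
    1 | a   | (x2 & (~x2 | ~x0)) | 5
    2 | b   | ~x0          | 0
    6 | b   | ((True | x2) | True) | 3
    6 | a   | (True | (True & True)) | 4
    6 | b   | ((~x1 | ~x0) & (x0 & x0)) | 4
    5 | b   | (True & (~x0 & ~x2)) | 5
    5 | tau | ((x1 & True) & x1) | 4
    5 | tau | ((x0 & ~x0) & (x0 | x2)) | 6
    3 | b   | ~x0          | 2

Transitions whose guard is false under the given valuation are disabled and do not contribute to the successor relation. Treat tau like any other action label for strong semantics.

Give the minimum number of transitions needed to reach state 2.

Answer: UNREACHABLE

Trace:
Breadth-first toward 2:
  Layer 0: {0}
  Layer 1: {1}
2 never appears.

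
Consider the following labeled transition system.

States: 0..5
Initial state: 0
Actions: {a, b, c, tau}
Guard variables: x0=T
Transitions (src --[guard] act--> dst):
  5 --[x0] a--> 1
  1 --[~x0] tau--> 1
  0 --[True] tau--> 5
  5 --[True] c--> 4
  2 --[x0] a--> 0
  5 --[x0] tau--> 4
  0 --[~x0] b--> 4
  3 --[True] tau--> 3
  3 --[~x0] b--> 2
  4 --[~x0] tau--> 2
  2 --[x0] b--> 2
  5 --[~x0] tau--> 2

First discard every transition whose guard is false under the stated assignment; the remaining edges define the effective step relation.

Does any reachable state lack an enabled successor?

Reachable = {0,1,4,5}
  0: tau→5  [deg 1]
  1: ∅  [deadlock]
  4: ∅  [deadlock]
  5: a→1  c→4  tau→4  [deg 3]
trace reaching 1: tau·a

Answer: DEADLOCK at state 1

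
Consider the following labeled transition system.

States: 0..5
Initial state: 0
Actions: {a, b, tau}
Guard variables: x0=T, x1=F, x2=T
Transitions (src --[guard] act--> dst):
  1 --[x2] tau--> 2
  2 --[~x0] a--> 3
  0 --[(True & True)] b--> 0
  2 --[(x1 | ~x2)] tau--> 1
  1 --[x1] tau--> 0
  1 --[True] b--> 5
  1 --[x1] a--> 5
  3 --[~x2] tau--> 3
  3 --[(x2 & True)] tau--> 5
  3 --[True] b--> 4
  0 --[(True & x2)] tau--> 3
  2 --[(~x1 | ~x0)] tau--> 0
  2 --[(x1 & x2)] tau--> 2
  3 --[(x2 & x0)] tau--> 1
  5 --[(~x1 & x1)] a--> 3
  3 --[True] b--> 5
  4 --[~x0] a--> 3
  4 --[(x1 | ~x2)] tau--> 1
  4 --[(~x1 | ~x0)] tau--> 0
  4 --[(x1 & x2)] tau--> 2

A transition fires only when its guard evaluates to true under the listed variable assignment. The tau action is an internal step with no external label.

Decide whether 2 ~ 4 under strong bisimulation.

Answer: BISIMILAR

Analysis:
Compute ~ classes (split until stable):
  P[0] = {{0,1,2,3,4,5}}
  P[1] = {{0,1,3},{2,4},{5}}
  P[2] = {{0},{1},{2,4},{3},{5}}
5 equivalence class(es) (converged in 3)
[2]={2,4}  [4]={2,4}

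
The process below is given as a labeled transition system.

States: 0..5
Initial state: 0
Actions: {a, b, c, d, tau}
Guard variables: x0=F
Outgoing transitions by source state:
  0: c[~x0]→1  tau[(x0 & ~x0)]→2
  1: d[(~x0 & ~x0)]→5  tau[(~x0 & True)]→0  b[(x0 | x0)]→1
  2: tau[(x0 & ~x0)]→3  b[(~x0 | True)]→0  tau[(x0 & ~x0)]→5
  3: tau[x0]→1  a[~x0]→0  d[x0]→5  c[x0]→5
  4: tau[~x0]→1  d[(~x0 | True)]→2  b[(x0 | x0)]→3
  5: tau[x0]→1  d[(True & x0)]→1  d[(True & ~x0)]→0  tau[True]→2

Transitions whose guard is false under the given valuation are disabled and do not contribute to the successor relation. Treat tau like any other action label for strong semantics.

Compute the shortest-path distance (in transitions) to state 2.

Answer: 3

Analysis:
BFS to 2:
  Layer 0: {0}
  Layer 1: {1}
  Layer 2: {5}
  Layer 3: {2}
depth(2)=3, e.g. c·d·tau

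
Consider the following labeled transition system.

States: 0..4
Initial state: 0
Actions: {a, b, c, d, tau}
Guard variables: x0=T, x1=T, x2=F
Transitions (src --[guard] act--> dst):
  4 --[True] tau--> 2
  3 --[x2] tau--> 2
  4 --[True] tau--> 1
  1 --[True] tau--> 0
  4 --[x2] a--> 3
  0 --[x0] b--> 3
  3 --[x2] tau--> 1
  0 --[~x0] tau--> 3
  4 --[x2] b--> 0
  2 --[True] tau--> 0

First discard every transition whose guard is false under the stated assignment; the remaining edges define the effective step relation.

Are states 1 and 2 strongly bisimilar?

Answer: BISIMILAR

Working:
Refine partition for ~:
  P[0] = {{0,1,2,3,4}}
  P[1] = {{0},{1,2,4},{3}}
  P[2] = {{0},{1,2},{3},{4}}
4 equivalence class(es) (converged in 3)
1∈{1,2}, 2∈{1,2}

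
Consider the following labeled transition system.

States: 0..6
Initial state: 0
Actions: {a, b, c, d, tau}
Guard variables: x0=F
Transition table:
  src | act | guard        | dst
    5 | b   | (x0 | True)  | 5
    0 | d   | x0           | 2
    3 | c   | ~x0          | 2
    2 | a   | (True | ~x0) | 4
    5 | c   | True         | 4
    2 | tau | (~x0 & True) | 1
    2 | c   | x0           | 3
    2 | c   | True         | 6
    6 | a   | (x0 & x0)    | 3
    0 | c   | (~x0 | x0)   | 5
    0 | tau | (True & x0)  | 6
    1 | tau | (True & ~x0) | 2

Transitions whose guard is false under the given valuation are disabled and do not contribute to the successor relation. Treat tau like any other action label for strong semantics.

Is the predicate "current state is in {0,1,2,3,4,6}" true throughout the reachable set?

Answer: INVARIANT VIOLATED at state 5

Analysis:
Allowed set {0,1,2,3,4,6}
R = {0,4,5}
  0: safe
  4: safe
  5: VIOLATES
reach 5 via c — violates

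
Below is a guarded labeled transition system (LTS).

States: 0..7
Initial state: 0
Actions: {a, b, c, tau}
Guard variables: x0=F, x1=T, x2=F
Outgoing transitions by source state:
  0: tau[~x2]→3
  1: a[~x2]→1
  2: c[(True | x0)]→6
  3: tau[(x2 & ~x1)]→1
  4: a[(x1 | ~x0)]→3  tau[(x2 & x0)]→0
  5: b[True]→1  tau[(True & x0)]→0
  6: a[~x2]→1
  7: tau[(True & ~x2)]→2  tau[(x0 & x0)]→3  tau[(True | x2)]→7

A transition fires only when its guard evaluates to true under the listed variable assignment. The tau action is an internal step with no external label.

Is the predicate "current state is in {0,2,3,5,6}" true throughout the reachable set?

Answer: INVARIANT HOLDS

Trace:
Safe = {0,2,3,5,6}
Reachable = {0,3}
  0: ok
  3: ok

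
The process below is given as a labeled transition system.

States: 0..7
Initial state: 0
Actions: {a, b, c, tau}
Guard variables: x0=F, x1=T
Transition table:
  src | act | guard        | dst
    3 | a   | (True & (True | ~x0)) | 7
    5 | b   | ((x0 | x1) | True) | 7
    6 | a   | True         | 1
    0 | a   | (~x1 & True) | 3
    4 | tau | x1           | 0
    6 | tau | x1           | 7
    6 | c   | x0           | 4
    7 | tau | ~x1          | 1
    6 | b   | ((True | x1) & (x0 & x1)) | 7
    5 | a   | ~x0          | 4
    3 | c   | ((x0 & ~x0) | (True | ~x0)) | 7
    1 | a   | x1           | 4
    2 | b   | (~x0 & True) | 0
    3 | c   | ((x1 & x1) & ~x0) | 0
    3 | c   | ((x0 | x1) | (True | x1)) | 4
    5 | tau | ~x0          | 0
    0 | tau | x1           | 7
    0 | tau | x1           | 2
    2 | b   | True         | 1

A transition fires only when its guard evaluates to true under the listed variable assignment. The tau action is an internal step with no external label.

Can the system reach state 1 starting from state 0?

Answer: REACHABLE

Trace:
15 transition(s) survive guard evaluation.
L0 = {0}
L1 = {2,7}  total {0,2,7}
L2 = {1}  total {0,1,2,7}
L3 = {4}  total {0,1,2,4,7}
R = {0,1,2,4,7}
witness 1: tau·b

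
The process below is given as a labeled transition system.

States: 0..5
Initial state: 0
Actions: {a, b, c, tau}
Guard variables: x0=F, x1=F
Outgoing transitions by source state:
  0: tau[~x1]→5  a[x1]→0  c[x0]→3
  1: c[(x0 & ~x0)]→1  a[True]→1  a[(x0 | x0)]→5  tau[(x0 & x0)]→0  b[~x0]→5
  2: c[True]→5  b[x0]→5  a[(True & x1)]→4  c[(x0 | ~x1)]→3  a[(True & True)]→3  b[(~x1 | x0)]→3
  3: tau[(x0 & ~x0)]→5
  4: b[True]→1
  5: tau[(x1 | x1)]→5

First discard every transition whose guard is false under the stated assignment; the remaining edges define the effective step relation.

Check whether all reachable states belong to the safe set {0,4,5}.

Inv-set: {0,4,5}
Reach set: {0,5}
  0: ok
  5: ok

Answer: INVARIANT HOLDS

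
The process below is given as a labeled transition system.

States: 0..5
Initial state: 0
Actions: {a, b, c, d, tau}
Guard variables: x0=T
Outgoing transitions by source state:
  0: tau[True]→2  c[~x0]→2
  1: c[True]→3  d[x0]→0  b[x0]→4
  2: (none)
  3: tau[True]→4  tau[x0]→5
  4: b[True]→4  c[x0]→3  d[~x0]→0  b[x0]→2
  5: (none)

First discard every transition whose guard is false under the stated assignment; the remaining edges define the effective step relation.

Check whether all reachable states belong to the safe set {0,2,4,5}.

Answer: INVARIANT HOLDS

Working:
Inv-set: {0,2,4,5}
Reachable = {0,2}
  0: safe
  2: safe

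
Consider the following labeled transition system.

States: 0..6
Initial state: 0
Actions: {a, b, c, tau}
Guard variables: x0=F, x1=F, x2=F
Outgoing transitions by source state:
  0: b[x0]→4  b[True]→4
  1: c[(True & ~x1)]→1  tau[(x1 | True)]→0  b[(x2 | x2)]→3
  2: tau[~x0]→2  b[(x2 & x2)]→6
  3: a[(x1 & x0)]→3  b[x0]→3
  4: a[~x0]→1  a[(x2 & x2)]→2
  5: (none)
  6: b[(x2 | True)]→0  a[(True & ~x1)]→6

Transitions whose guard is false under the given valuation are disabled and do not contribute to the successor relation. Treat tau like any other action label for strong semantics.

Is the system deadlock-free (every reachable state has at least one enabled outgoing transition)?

Reach set: {0,1,4}
  0: b→4  [deg 1]
  1: c→1  tau→0  [deg 2]
  4: a→1  [deg 1]

Answer: DEADLOCK-FREE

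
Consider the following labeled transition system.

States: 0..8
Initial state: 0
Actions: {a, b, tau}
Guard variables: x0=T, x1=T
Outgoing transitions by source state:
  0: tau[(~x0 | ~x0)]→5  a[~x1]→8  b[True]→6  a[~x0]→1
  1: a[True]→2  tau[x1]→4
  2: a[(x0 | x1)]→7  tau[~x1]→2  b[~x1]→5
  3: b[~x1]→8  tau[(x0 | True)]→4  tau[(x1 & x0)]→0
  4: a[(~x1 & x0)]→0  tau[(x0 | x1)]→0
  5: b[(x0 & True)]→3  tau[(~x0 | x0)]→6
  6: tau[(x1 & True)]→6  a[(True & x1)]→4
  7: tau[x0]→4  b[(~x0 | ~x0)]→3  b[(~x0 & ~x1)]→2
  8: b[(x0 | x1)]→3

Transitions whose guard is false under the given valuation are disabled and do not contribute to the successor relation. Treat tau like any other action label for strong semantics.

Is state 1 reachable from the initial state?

13 transition(s) survive guard evaluation.
L0 = {0}
L1 = {6}  cumulative {0,6}
L2 = {4}  cumulative {0,4,6}
Reach set: {0,4,6}

Answer: UNREACHABLE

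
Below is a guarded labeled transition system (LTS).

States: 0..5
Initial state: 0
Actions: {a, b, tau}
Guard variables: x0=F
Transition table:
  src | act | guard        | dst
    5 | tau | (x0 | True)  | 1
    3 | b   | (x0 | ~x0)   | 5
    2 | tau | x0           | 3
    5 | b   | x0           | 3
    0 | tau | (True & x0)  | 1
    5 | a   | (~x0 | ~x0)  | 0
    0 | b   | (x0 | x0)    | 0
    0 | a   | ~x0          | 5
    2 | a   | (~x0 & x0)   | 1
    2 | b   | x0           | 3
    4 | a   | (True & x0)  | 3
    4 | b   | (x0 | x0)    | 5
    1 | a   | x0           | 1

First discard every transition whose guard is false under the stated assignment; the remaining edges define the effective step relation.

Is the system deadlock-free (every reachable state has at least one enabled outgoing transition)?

Answer: DEADLOCK at state 1

Analysis:
R = {0,1,5}
  0: a→5  [deg 1]
  1: ∅  [no exit]
  5: a→0  tau→1  [deg 2]
trace reaching 1: a·tau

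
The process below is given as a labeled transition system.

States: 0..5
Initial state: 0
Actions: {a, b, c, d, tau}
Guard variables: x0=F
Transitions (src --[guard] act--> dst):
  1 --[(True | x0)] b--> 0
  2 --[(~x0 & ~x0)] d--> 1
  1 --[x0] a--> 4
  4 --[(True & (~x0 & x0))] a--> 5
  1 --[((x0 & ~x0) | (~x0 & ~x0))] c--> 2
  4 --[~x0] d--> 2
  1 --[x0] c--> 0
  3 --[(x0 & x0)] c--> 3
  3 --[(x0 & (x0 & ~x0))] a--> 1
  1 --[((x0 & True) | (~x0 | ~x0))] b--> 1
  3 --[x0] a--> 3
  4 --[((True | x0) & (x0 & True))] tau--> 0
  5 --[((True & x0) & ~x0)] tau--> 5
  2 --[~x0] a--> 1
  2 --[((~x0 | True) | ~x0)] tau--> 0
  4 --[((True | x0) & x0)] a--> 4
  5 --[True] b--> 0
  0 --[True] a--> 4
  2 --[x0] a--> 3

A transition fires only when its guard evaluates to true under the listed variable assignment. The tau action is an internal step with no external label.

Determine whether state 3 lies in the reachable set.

After dropping false guards: 9 live edges.
L0 = {0}
L1 = {4}  total {0,4}
L2 = {2}  total {0,2,4}
L3 = {1}  total {0,1,2,4}
Reach set: {0,1,2,4}

Answer: UNREACHABLE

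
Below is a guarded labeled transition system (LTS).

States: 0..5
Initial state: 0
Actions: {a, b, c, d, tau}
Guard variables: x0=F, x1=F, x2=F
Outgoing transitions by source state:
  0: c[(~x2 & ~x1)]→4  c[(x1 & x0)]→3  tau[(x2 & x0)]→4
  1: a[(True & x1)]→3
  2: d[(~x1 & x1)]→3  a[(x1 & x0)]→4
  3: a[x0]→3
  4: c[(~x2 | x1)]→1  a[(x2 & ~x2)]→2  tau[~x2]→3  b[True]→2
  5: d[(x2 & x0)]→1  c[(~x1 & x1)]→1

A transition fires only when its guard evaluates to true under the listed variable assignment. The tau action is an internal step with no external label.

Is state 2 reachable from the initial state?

4 transition(s) survive guard evaluation.
depth 0: {0}
depth 1: {4}  total {0,4}
depth 2: {1,2,3}  total {0,1,2,3,4}
R = {0,1,2,3,4}
witness 2: c·b

Answer: REACHABLE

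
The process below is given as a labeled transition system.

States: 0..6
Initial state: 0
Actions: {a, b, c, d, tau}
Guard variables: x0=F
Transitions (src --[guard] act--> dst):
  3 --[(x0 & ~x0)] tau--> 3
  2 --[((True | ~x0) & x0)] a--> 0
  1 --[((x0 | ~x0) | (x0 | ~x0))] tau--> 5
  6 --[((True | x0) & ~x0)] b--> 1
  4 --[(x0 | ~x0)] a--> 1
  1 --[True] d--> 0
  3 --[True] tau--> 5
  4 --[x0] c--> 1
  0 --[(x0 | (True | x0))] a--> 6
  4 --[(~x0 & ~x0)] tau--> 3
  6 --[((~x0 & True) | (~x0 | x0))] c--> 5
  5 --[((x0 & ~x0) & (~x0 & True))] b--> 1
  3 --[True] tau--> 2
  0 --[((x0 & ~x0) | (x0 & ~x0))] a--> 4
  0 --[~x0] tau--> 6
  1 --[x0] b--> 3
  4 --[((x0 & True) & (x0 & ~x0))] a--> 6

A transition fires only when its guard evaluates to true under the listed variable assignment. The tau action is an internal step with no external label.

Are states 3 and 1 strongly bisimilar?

Answer: NOT BISIMILAR

Analysis:
Refine partition for ~:
  π0 = {{0,1,2,3,4,5,6}}
  π1 = {{0,4},{1},{2,5},{3},{6}}
  π2 = {{0},{1},{2,5},{3},{4},{6}}
6 equivalence class(es) (converged in 3)
3∈{3}, 1∈{1}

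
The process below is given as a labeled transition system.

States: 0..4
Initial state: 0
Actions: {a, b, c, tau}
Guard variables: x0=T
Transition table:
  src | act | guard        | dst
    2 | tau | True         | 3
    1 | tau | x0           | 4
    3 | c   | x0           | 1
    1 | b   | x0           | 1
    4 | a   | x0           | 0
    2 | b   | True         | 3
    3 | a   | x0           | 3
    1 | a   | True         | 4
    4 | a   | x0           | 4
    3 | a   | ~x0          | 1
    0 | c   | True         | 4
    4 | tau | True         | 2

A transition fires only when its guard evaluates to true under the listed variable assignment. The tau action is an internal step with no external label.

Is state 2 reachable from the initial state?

11 transition(s) survive guard evaluation.
depth 0: {0}
depth 1: {4}  now seen {0,4}
depth 2: {2}  now seen {0,2,4}
depth 3: {3}  now seen {0,2,3,4}
depth 4: {1}  now seen {0,1,2,3,4}
Reach set: {0,1,2,3,4}
Path to 2: c·tau

Answer: REACHABLE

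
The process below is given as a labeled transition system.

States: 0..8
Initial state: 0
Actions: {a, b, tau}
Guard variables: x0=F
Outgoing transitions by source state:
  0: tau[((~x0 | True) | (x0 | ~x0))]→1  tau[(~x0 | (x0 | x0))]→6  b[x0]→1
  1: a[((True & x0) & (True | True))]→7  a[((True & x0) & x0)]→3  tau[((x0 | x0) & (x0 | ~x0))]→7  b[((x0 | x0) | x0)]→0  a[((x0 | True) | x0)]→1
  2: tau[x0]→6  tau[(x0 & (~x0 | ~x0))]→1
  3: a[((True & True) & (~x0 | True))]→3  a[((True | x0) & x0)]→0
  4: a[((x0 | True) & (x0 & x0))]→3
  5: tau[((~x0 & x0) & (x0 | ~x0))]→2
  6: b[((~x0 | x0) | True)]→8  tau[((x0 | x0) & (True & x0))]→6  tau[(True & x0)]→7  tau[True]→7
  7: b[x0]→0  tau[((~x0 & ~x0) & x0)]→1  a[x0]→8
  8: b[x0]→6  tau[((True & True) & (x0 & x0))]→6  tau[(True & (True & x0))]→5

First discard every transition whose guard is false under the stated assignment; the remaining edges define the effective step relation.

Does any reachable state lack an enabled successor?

R = {0,1,6,7,8}
  0: tau→1  tau→6  [deg 2]
  1: a→1  [deg 1]
  6: b→8  tau→7  [deg 2]
  7: ∅  [no exit]
  8: ∅  [no exit]
Path to 7: tau·tau

Answer: DEADLOCK at state 7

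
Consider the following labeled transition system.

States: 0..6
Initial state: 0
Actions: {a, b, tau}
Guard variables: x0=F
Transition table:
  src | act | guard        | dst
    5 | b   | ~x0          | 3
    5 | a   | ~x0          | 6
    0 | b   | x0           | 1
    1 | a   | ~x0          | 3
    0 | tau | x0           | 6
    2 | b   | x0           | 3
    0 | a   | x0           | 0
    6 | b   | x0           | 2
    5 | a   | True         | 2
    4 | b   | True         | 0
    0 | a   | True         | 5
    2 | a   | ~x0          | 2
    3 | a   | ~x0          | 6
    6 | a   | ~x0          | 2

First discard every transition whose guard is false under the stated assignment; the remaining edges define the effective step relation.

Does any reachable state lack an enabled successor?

R = {0,2,3,5,6}
  0: a→5  [deg 1]
  2: a→2  [deg 1]
  3: a→6  [deg 1]
  5: a→2  a→6  b→3  [deg 3]
  6: a→2  [deg 1]

Answer: DEADLOCK-FREE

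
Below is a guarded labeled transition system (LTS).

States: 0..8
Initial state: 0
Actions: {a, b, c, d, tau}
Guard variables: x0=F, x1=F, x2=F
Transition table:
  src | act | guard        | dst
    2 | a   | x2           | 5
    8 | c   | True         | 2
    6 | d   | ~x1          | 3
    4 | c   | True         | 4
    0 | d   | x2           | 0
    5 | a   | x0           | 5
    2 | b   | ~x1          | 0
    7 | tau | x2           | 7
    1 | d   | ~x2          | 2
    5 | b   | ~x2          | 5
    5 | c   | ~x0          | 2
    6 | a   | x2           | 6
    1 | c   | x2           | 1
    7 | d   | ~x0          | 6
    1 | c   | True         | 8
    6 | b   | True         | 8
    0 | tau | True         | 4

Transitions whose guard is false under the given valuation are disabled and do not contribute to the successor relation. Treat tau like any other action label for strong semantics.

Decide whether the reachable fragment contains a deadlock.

Answer: DEADLOCK-FREE

Trace:
Reach set: {0,4}
  0: tau→4  [1 exit(s)]
  4: c→4  [1 exit(s)]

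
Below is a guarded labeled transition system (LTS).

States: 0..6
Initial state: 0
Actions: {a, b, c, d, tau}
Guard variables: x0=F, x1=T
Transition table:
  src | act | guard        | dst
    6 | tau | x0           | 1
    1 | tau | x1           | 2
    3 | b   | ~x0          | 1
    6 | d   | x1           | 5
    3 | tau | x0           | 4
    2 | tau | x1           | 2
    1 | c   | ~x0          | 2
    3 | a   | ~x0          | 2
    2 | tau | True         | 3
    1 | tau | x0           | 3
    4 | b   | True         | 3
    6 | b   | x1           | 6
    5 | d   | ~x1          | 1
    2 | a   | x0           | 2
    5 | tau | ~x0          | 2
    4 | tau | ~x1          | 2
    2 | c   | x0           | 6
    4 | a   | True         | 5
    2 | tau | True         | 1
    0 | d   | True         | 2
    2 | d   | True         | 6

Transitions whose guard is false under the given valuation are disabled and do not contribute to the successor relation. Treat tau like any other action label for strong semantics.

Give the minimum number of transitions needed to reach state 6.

Answer: 2

Working:
Layered search for 6:
  L0 = {0}
  L1 = {2}
  L2 = {1,3,6}
6 enters at depth 2; path d·d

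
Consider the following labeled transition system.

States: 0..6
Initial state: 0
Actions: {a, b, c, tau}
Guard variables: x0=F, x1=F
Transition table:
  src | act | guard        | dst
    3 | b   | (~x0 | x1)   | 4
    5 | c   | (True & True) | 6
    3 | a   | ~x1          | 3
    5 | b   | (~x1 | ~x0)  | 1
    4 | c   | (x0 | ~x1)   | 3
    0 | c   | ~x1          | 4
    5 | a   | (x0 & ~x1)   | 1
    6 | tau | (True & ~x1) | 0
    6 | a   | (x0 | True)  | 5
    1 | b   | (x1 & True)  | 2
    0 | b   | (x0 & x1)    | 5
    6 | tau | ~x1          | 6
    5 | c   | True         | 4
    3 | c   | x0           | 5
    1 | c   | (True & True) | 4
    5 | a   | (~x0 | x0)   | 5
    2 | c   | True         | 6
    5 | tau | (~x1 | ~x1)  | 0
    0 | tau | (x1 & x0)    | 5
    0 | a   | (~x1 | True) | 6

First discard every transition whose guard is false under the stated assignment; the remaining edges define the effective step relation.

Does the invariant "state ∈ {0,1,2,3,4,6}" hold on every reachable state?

Safe = {0,1,2,3,4,6}
Reach set: {0,1,3,4,5,6}
  0: ok
  1: ok
  3: ok
  4: ok
  5: outside
  6: ok
counterexample path to 5: a·a

Answer: INVARIANT VIOLATED at state 5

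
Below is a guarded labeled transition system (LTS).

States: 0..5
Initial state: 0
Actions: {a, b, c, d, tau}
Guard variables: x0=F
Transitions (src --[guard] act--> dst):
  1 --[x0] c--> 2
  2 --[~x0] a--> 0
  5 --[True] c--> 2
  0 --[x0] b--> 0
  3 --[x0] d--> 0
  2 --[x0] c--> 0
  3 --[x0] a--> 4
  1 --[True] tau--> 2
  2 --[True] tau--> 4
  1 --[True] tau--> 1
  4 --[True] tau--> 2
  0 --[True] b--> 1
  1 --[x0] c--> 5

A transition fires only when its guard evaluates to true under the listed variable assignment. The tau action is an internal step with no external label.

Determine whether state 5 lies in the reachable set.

Guard filter leaves 7 enabled edge(s).
depth 0: {0}
depth 1: {1}  cumulative {0,1}
depth 2: {2}  cumulative {0,1,2}
depth 3: {4}  cumulative {0,1,2,4}
R = {0,1,2,4}

Answer: UNREACHABLE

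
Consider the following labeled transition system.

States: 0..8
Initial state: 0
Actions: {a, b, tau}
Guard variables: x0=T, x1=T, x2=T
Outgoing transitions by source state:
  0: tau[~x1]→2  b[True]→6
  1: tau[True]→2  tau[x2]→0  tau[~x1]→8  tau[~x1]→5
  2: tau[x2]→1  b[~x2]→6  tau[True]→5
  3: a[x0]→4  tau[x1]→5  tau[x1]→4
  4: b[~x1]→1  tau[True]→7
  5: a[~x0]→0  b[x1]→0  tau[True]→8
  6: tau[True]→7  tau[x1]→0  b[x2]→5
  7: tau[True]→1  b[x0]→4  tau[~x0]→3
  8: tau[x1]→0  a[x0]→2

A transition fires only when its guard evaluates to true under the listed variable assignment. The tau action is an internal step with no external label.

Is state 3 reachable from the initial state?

18 transition(s) survive guard evaluation.
Layer 0: {0}
Layer 1: {6}  total {0,6}
Layer 2: {5,7}  total {0,5,6,7}
Layer 3: {1,4,8}  total {0,1,4,5,6,7,8}
Layer 4: {2}  total {0,1,2,4,5,6,7,8}
Reachable = {0,1,2,4,5,6,7,8}

Answer: UNREACHABLE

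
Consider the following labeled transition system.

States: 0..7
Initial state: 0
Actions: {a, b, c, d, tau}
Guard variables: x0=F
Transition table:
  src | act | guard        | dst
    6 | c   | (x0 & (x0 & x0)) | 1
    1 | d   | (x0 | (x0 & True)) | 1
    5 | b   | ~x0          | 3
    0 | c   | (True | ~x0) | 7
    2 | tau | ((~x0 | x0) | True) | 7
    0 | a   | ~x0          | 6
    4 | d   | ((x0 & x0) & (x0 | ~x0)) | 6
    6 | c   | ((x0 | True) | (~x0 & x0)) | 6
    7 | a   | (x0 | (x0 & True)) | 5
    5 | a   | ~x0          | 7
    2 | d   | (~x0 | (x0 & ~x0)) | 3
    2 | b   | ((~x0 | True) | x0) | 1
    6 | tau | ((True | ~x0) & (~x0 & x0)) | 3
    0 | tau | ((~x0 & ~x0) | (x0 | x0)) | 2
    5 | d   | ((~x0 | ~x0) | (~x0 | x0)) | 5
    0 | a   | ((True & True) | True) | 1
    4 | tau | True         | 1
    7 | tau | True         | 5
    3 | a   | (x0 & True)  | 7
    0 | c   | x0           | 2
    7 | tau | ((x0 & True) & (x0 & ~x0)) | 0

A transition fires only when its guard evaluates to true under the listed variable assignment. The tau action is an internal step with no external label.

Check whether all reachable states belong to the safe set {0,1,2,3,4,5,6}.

Answer: INVARIANT VIOLATED at state 7

Working:
Allowed set {0,1,2,3,4,5,6}
Reachable = {0,1,2,3,5,6,7}
  0: ok
  1: ok
  2: ok
  3: ok
  5: ok
  6: ok
  7: VIOLATES
counterexample path to 7: c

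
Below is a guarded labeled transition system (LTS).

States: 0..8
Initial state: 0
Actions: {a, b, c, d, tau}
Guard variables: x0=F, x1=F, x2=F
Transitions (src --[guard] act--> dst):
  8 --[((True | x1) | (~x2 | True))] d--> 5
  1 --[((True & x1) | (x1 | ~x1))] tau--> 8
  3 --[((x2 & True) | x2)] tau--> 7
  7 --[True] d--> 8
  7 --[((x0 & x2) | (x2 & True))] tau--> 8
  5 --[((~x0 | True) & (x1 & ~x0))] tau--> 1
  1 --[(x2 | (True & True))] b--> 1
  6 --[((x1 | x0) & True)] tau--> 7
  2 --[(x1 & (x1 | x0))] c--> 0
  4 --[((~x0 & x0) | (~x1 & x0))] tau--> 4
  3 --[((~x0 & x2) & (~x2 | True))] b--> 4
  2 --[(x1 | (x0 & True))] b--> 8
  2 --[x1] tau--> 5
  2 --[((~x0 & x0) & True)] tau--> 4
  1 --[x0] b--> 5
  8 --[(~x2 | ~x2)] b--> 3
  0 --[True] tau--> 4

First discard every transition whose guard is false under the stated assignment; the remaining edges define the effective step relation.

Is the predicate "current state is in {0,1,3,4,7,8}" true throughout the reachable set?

Allowed set {0,1,3,4,7,8}
Reach set: {0,4}
  0: ✓
  4: ✓

Answer: INVARIANT HOLDS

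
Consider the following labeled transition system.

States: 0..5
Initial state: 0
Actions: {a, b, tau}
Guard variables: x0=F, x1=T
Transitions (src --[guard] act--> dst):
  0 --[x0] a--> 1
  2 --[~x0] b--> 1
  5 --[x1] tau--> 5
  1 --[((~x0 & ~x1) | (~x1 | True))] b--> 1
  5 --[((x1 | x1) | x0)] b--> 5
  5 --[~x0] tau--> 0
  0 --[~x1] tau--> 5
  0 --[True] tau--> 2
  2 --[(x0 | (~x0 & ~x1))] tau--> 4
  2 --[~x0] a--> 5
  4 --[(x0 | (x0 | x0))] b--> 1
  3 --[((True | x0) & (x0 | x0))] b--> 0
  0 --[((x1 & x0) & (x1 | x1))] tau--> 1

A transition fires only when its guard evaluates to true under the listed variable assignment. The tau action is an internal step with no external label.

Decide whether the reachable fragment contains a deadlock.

Reachable = {0,1,2,5}
  0: tau→2  [1 exit(s)]
  1: b→1  [1 exit(s)]
  2: a→5  b→1  [2 exit(s)]
  5: b→5  tau→0  tau→5  [3 exit(s)]

Answer: DEADLOCK-FREE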